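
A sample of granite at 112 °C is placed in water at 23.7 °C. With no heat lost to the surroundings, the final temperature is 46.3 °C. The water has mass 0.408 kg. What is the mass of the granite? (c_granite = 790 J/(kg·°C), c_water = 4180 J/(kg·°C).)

Setting the total heat transfer to zero:
m·790·(46.3 − 112) + 0.408·4180·(46.3 − 23.7) = 0
-51903 m = -38543
m = -38543/-51903 ≈ 0.7426 kg

m ≈ 0.743 kg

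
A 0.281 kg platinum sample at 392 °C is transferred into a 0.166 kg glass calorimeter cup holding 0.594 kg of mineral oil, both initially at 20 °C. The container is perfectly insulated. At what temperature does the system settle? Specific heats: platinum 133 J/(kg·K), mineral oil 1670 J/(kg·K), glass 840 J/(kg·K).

T_f is the heat-capacity-weighted average of the initial temperatures:
T_f = (37.37·392 + 991.98·20 + 139.44·20) / (37.37 + 991.98 + 139.44)
    = 37279 / 1168.8 ≈ 31.89 °C

T_f ≈ 31.9 °C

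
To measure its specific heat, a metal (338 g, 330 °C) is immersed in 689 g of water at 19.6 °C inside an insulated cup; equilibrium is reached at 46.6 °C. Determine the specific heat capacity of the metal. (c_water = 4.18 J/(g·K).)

Net heat exchanged in the isolated system is zero:
338·c·(46.6 − 330) + 689·4.18·(46.6 − 19.6) = 0
-95789 c = -77761
c = -77761/-95789 ≈ 0.8118 J/(g·K)

c ≈ 0.812 J/(g·K)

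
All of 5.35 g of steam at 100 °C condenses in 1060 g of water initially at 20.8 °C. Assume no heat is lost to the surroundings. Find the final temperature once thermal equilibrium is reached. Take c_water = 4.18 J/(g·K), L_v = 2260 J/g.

T_f ≈ 23.9 °C

Energy conservation, ΣQ = 0:
condense steam: −5.35×2260 = −12091; condensed water 100 °C→T: 22.36(T − 100); water warms: 1060×4.18×(T − 20.8) = 4430.8(T − 20.8)
4453.2 T = 12091 + 2236.3 + 92161 = 106488
T ≈ 23.91 °C, under the boiling point, so the assumption holds.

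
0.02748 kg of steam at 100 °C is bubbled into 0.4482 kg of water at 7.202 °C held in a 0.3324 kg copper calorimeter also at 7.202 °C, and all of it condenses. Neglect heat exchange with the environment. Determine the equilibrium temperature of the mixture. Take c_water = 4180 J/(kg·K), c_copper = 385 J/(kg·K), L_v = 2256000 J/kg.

T_f ≈ 41.5 °C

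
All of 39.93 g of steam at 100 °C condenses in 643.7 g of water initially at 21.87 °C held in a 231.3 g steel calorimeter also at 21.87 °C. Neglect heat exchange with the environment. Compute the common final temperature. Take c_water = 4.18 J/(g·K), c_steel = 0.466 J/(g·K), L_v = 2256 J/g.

T_f ≈ 56.6 °C

Sum of m c ΔT and latent-heat terms is zero:
latent heat released on condensation: 39.93×2256 = 90082
  condensed water 100 °C→T: 166.91(T − 100)
  water warms: 643.7×4.18×(T − 21.87) = 2690.7(T − 21.87)
  cup: 107.79(T − 21.87)
2965.4 T = 90082 + 16691 + 61202 = 167975
T ≈ 56.65 °C (< 100 °C, so full condensation is consistent).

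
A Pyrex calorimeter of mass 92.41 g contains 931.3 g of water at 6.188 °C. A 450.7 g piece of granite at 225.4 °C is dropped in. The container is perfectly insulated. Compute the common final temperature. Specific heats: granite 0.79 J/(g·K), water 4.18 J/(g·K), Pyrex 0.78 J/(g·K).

T_f ≈ 24.3 °C

Energy conservation, ΣQ = 0:
450.7×0.79×(T − 225.4) + 931.3×4.18×(T − 6.188) + 92.41×0.78×(T − 6.188) = 0
(356.05 + 3892.8 + 72.08) T = 356.05×225.4 + 3892.8×6.188 + 72.08×6.188
T = 104789/4321 ≈ 24.25 °C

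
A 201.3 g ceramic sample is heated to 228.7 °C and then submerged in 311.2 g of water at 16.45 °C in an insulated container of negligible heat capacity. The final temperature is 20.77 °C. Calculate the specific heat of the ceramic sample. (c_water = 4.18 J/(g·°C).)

c ≈ 0.134 J/(g·°C)

Taking heat into each body as positive, Σ m c ΔT = 0:
201.3·c·(20.77 − 228.7) + 311.2·4.18·(20.77 − 16.45) = 0
-41856 c = -5619.5
c = -5619.5/-41856 ≈ 0.1343 J/(g·°C)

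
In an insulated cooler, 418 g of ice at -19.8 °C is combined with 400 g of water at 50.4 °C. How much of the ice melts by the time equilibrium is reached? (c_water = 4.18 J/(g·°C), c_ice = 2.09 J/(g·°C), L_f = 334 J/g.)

Water can give up m c ΔT = 400×4.18×50.4 = 84269 J before reaching 0 °C.
Of that, 418×2.09×19.8 = 17298 J goes to bring the ice to 0 °C, leaving 66971 J.
Fully melting the ice requires m_ice L_f = 418×334 = 139612 J.
Since 66971 < 139612 J, not all the ice melts; equilibrium is at 0 °C.
Mass melted = 66971/334 ≈ 200.5 g.

m_melted ≈ 201 g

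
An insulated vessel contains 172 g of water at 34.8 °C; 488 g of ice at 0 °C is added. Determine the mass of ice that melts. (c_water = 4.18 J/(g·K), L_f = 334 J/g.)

Water can give up m c ΔT = 172·4.18·34.8 = 25020 J before reaching 0 °C.
Fully melting the ice requires m_ice L_f = 488·334 = 162992 J.
Since 25020 < 162992 J, not all the ice melts; equilibrium is at 0 °C.
m_melt = 25020 / L_f = 74.91 g.

m_melted ≈ 74.9 g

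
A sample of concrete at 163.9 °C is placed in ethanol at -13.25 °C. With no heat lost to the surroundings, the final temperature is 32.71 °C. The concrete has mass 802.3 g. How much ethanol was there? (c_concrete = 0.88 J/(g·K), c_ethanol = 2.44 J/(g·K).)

Let T be the final temperature. ΣQ_i = 0:
802.3×0.88×(32.71 − 163.9) + m×2.44×(32.71 − (-13.25)) = 0
112.14 m = 92623
m = 92623/112.14 ≈ 825.9 g

m ≈ 826 g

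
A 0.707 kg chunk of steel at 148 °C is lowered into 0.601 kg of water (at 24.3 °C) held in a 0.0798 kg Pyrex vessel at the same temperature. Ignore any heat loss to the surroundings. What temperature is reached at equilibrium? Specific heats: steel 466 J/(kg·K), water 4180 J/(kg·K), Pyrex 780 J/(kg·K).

Energy conservation, ΣQ = 0:
0.707×466×(T − 148) + 0.601×4180×(T − 24.3) + 0.0798×780×(T − 24.3) = 0
329.46(T − 148) + 2512.2(T − 24.3) + 62.24(T − 24.3) = 0
2903.9 T = 111319
T ≈ 38.33 °C

T_f ≈ 38.3 °C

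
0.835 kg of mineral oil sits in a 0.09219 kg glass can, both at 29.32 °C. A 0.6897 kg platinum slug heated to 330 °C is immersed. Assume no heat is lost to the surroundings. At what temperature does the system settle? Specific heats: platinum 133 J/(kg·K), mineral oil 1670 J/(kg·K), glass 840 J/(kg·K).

T_f ≈ 47.0 °C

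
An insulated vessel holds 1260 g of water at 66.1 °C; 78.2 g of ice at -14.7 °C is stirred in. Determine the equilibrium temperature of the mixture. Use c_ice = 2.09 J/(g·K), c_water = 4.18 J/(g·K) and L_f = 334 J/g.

T_f ≈ 57.1 °C

Net heat exchanged in the isolated system is zero:
ice -14.7→0 °C: 78.2×2.09×14.7 = 2402.5
  latent heat to melt: 78.2×334 = 26119
  warm the meltwater: 326.88 T
  water: 5266.8(T − 66.1)
5593.7 T = 348135 − 28521 = 319614
T ≈ 57.14 °C. Since T > 0 °C, the all-ice-melts assumption holds.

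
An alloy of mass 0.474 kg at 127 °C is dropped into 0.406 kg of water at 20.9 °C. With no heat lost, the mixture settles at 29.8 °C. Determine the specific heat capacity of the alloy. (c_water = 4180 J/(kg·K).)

c ≈ 328 J/(kg·K)

Energy conservation, ΣQ = 0:
0.474·c·(29.8 − 127) + 0.406·4180·(29.8 − 20.9) = 0
-46.07 c = -15104
c = -15104/-46.07 ≈ 327.8 J/(kg·K)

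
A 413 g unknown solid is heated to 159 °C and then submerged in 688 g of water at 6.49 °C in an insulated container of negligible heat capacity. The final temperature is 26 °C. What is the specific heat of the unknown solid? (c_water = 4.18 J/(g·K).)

c ≈ 1.02 J/(g·K)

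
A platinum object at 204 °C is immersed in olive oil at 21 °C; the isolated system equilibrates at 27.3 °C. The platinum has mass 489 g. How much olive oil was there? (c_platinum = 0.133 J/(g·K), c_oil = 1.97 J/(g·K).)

m ≈ 926 g

Taking heat into each body as positive, Σ m c ΔT = 0:
489×0.133×(27.3 − 204) + m×1.97×(27.3 − 21) = 0
12.41 m = 11492
m = 11492/12.41 ≈ 926 g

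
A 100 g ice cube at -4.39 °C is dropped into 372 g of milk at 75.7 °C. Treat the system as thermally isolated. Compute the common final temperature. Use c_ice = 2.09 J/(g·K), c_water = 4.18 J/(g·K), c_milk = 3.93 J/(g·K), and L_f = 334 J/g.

T_f ≈ 40.6 °C

Energy conservation, ΣQ = 0:
ice -4.39→0 °C: 100·2.09·4.39 = 917.51
  melt ice: 100·334 = 33400
  warm the meltwater: 418 T
  milk cools: 372·3.93·(T − 75.7) = 1462(T − 75.7)
1880 T = 110670 − 34318 = 76353
T ≈ 40.61 °C. Since T > 0 °C, the all-ice-melts assumption holds.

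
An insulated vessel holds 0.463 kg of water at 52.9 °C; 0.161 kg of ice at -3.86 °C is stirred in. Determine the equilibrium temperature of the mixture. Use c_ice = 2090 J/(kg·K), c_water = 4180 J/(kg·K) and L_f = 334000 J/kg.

Setting the total heat transfer to zero:
ice -3.86→0 °C: 0.161×2090×3.86 = 1298.9; latent heat to melt: 0.161×334000 = 53774; meltwater 0→T: 0.161×4180×T = 672.98 T; water: 1935.3(T − 52.9)
2608.3 T = 102379 − 55073 = 47307
T ≈ 18.14 °C — above 0 °C, consistent with complete melting.

T_f ≈ 18.1 °C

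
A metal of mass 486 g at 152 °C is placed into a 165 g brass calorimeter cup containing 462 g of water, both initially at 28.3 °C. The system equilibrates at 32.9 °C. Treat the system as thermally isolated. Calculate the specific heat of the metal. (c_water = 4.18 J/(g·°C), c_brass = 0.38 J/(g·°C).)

c ≈ 0.158 J/(g·°C)

Setting the total heat transfer to zero:
486×c×(32.9 − 152) + 462×4.18×(32.9 − 28.3) + 165×0.38×(32.9 − 28.3) = 0
-57883 c = -9171.8
c = -9171.8/-57883 ≈ 0.1585 J/(g·°C)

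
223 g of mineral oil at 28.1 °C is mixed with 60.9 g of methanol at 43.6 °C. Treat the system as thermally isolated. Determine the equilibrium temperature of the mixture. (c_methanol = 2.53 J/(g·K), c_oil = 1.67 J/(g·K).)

T_f ≈ 32.6 °C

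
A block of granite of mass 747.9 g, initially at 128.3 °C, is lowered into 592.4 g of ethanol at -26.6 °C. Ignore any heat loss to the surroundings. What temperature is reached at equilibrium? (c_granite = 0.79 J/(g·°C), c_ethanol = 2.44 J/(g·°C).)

T_f ≈ 18.3 °C

Setting the total heat transfer to zero:
747.9×0.79×(T − 128.3) + 592.4×2.44×(T − (-26.6)) = 0
(590.84 + 1445.5) T = 590.84×128.3 + 1445.5×(-26.6)
T = 37356/2036.3 ≈ 18.34 °C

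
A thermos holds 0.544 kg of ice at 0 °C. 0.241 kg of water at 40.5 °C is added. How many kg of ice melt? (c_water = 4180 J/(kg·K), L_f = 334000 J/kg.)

Heat available from the water dropping to 0 °C: 0.241×4180×40.5 = 40799 J.
To melt every bit of ice: 0.544×334000 = 181696 J.
40799 J < 181696 J, so only part of the ice melts and the system sits at 0 °C.
m_melted×334000 = 40799  ⇒  m_melted ≈ 0.1222 kg.

m_melted ≈ 0.122 kg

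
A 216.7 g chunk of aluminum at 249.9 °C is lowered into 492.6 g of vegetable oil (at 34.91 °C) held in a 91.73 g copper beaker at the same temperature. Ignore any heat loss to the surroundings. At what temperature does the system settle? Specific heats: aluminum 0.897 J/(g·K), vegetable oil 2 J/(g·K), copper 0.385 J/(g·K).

T_f ≈ 69.3 °C

Let T be the final temperature. ΣQ_i = 0:
216.7×0.897×(T − 249.9) + 492.6×2×(T − 34.91) + 91.73×0.385×(T − 34.91) = 0
194.38(T − 249.9) + 985.2(T − 34.91) + 35.32(T − 34.91) = 0
(194.38 + 985.2 + 35.32) T = 194.38×249.9 + 985.2×34.91 + 35.32×34.91
T ≈ 69.31 °C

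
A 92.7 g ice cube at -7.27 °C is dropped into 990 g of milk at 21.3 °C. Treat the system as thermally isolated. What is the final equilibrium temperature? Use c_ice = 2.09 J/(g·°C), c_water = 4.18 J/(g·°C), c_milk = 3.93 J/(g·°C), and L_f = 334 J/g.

Net heat exchanged in the isolated system is zero:
ice -7.27→0 °C: 92.7×2.09×7.27 = 1408.5; fusion: m_ice L_f = 92.7×334 = 30962; meltwater 0→T: 92.7×4.18×T = 387.49 T; milk cools: 990×3.93×(T − 21.3) = 3890.7(T − 21.3)
4278.2 T = 82872 − 32370 = 50502
T ≈ 11.80 °C — above 0 °C, consistent with complete melting.

T_f ≈ 11.8 °C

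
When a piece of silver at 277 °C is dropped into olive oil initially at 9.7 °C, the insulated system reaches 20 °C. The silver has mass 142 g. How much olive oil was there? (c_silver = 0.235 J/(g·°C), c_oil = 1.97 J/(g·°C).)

Let T be the final temperature. ΣQ_i = 0:
142·0.235·(20 − 277) + m·1.97·(20 − 9.7) = 0
20.29 m = 8576.1
m = 8576.1/20.29 ≈ 422.7 g

m ≈ 423 g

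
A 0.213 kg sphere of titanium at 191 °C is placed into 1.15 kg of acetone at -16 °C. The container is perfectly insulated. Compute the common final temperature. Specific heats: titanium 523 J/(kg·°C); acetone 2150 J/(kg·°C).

T_f is the heat-capacity-weighted average of the initial temperatures:
T_f = (111.4*191 + 2472.5*(-16)) / (111.4 + 2472.5)
    = -18283 / 2583.9 ≈ -7.08 °C

T_f ≈ -7.1 °C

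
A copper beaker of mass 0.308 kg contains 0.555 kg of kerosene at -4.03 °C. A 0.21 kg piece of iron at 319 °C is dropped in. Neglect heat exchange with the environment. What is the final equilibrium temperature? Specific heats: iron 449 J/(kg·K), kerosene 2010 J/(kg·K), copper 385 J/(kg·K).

T_f ≈ 18.9 °C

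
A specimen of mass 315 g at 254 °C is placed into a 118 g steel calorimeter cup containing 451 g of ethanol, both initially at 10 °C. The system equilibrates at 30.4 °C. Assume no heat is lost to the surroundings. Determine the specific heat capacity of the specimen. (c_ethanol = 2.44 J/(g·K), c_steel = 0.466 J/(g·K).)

Heat gained plus heat lost sum to zero:
315·c·(30.4 − 254) + 451·2.44·(30.4 − 10) + 118·0.466·(30.4 − 10) = 0
-70434 c = -23571
c = -23571/-70434 ≈ 0.3346 J/(g·K)

c ≈ 0.335 J/(g·K)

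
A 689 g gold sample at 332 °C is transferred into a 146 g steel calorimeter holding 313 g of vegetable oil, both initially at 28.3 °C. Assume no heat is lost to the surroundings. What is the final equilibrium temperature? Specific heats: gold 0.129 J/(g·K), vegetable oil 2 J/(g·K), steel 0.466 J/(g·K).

T_f ≈ 62.8 °C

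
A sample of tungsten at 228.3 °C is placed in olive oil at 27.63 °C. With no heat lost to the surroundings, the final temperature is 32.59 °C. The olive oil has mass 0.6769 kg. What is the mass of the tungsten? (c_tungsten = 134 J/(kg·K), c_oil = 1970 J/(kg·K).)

Heat lost by the tungsten = heat gained by the oil:
m·134·(228.3 − 32.59) = 0.6769·1970·(32.59 − 27.63)
26225 m = 6614.1  ⇒  m ≈ 0.2522 kg

m ≈ 0.252 kg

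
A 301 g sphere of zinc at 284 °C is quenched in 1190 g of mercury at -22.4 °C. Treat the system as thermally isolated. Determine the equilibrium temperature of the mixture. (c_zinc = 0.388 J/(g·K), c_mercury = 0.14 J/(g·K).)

Energy conservation, ΣQ = 0:
301×0.388×(T − 284) + 1190×0.14×(T − (-22.4)) = 0
283.39 T = 29436
T = 29436 / 283.39 = 104 °C

T_f ≈ 103.9 °C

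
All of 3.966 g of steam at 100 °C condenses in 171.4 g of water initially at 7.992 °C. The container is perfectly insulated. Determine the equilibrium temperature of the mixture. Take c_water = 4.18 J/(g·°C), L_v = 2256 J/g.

T_f ≈ 22.3 °C

Net heat exchanged in the isolated system is zero:
condense steam: −3.966×2256 = −8947.3; condensate cools 100→T: 3.966×4.18×(T − 100) = 16.58(T − 100); original water: 716.45(T − 7.992)
733.03 T = 8947.3 + 1657.8 + 5725.9 = 16331
T ≈ 22.28 °C, under the boiling point, so the assumption holds.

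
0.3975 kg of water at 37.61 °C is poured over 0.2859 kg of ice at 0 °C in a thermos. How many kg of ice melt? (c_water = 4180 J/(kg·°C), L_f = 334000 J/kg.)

Water can give up m c ΔT = 0.3975×4180×37.61 = 62491 J before reaching 0 °C.
To melt every bit of ice: 0.2859×334000 = 95491 J.
Since 62491 < 95491 J, not all the ice melts; equilibrium is at 0 °C.
Mass melted = 62491/334000 ≈ 0.1871 kg.

m_melted ≈ 0.187 kg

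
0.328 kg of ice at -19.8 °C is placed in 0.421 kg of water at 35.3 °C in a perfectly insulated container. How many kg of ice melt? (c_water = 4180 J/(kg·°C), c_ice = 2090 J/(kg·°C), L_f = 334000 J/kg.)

m_melted ≈ 0.145 kg

Heat available from the water dropping to 0 °C: 0.421·4180·35.3 = 62120 J.
Warming the ice to 0 °C takes 0.328·2090·19.8 = 13573 J, leaving 48547 J for melting.
Melting all 0.328 kg of ice would need 0.328·334000 = 109552 J.
Since 48547 < 109552 J, not all the ice melts; equilibrium is at 0 °C.
m_melted·334000 = 48547  ⇒  m_melted ≈ 0.1454 kg.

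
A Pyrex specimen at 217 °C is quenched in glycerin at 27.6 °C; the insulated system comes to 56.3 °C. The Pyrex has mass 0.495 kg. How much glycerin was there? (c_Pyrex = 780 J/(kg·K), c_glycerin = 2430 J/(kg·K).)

m ≈ 0.89 kg

|Q_Pyrex| = |Q_glycerin|:
0.495×780×(217 − 56.3) = m×2430×(56.3 − 27.6)
69741 m = 62046  ⇒  m ≈ 0.8897 kg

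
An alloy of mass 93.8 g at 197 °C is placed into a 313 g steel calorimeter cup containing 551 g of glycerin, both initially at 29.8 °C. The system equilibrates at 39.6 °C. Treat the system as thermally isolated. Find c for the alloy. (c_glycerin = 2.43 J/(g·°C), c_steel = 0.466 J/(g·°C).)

Let T be the final temperature. ΣQ_i = 0:
93.8·c·(39.6 − 197) + 551·2.43·(39.6 − 29.8) + 313·0.466·(39.6 − 29.8) = 0
-14764 c = -14551
c = -14551/-14764 ≈ 0.9856 J/(g·°C)

c ≈ 0.986 J/(g·°C)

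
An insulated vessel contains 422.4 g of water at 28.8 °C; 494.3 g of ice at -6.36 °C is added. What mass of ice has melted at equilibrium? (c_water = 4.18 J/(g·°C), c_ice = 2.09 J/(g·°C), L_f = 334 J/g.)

m_melted ≈ 133 g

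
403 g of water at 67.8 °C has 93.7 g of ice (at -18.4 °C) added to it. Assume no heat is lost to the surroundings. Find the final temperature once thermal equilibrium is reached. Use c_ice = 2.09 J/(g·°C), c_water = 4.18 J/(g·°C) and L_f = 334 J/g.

T_f ≈ 38.2 °C

Let T be the final temperature. ΣQ_i = 0:
ice -18.4→0 °C: 93.7·2.09·18.4 = 3603.3
  latent heat to melt: 93.7·334 = 31296
  warm the meltwater: 391.67 T
  water: 1684.5(T − 67.8)
2076.2 T = 114212 − 34899 = 79313
T ≈ 38.20 °C (positive, so assuming full melt was valid).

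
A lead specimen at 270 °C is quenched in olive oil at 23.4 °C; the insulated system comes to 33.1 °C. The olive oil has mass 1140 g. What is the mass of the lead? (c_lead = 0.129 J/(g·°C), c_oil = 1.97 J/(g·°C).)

Taking heat into each body as positive, Σ m c ΔT = 0:
m×0.129×(33.1 − 270) + 1140×1.97×(33.1 − 23.4) = 0
-30.56 m = -21784
m = -21784/-30.56 ≈ 712.8 g

m ≈ 713 g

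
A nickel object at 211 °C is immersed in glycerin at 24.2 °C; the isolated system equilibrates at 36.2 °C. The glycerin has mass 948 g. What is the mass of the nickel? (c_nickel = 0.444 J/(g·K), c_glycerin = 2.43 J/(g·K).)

m ≈ 356 g

|Q_nickel| = |Q_glycerin|:
m×0.444×(211 − 36.2) = 948×2.43×(36.2 − 24.2)
77.61 m = 27644  ⇒  m ≈ 356.2 g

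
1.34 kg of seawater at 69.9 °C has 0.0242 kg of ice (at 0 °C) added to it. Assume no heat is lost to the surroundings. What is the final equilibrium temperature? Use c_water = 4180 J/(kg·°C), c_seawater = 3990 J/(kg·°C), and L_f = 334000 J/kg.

Energy conservation, ΣQ = 0:
melt ice: 0.0242×334000 = 8082.8; meltwater 0→T: 0.0242×4180×T = 101.16 T; seawater cools: 1.34×3990×(T − 69.9) = 5346.6(T − 69.9)
5447.8 T = 373727 − 8082.8 = 365645
T ≈ 67.12 °C (positive, so assuming full melt was valid).

T_f ≈ 67.1 °C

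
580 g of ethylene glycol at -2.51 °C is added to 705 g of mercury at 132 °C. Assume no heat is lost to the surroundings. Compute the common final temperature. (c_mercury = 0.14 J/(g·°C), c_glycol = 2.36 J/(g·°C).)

T_f ≈ 6.5 °C

With ΣQ=0 the equilibrium temperature is the m·c-weighted mean:
T_f = (98.7*132 + 1368.8*(-2.51)) / (98.7 + 1368.8)
    = 9592.7 / 1467.5 ≈ 6.54 °C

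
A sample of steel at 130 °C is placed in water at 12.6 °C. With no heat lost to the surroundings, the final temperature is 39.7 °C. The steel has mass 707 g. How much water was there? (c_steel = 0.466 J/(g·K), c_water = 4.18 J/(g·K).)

m ≈ 263 g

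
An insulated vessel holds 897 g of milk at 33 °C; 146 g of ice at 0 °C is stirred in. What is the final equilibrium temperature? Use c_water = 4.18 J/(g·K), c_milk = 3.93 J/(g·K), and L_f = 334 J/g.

Setting the total heat transfer to zero:
melt ice: 146·334 = 48764
  meltwater 0→T: 146·4.18·T = 610.28 T
  milk: 3525.2(T − 33)
4135.5 T = 116332 − 48764 = 67568
T ≈ 16.34 °C (positive, so assuming full melt was valid).

T_f ≈ 16.3 °C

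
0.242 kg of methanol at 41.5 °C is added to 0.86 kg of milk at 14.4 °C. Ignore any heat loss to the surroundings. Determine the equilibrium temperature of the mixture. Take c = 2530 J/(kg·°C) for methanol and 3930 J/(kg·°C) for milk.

Taking heat into each body as positive, Σ m c ΔT = 0:
0.242*2530*(T − 41.5) + 0.86*3930*(T − 14.4) = 0
3992.1 T = 74078
T ≈ 18.56 °C

T_f ≈ 18.6 °C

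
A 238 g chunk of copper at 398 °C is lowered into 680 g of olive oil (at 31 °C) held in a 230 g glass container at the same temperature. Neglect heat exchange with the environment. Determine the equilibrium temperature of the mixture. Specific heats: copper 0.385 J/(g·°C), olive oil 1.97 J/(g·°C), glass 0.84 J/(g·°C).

T_f ≈ 51.7 °C

T_f is the heat-capacity-weighted average of the initial temperatures:
T_f = (91.63*398 + 1339.6*31 + 193.2*31) / (91.63 + 1339.6 + 193.2)
    = 83986 / 1624.4 ≈ 51.70 °C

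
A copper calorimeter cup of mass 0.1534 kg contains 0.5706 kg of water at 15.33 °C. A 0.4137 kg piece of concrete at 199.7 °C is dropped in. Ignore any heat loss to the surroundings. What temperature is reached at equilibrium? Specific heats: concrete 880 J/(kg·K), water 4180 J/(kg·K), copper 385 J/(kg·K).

With ΣQ=0 the equilibrium temperature is the m·c-weighted mean:
T_f = (364.06·199.7 + 2385.1·15.33 + 59.06·15.33) / (364.06 + 2385.1 + 59.06)
    = 110171 / 2808.2 ≈ 39.23 °C

T_f ≈ 39.2 °C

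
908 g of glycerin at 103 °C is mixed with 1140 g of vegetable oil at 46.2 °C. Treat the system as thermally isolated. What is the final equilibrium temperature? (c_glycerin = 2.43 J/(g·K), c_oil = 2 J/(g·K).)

T_f ≈ 74.1 °C

Set heat shed by the hot body equal to heat absorbed by the cold body:
908*2.43*(103 − T) = 1140*2*(T − 46.2)
2206.4(103 − T) = 2280(T − 46.2)
4486.4 T = 332599  ⇒  T ≈ 74.13 °C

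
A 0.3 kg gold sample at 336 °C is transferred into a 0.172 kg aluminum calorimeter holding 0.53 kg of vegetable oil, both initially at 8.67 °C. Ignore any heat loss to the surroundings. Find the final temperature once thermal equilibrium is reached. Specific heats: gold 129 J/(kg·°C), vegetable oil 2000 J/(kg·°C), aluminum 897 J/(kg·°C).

T_f ≈ 18.8 °C

Heat gained plus heat lost sum to zero:
0.3×129×(T − 336) + 0.53×2000×(T − 8.67) + 0.172×897×(T − 8.67) = 0
38.7(T − 336) + 1060(T − 8.67) + 154.28(T − 8.67) = 0
(38.7 + 1060 + 154.28) T = 38.7×336 + 1060×8.67 + 154.28×8.67
T ≈ 18.78 °C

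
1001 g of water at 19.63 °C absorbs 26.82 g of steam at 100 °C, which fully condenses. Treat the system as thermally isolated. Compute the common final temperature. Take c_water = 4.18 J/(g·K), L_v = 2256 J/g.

Conservation of energy gives ΣQ = 0:
steam→water at 100 °C releases m L_v = 26.82×2256 = 60506
  condensed water 100 °C→T: 112.11(T − 100)
  original water: 4184.2(T − 19.63)
4296.3 T = 60506 + 11211 + 82135 = 153852
T ≈ 35.81 °C, under the boiling point, so the assumption holds.

T_f ≈ 35.8 °C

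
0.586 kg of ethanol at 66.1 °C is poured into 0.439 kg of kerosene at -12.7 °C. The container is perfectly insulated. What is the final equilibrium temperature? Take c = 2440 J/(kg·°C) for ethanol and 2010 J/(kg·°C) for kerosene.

T_f ≈ 36.0 °C

Heat lost by the ethanol equals heat gained by the kerosene:
0.586*2440*(66.1 − T) = 0.439*2010*(T − (-12.7))
1429.8(66.1 − T) = 882.39(T − (-12.7))
2312.2 T = 83306  ⇒  T ≈ 36.03 °C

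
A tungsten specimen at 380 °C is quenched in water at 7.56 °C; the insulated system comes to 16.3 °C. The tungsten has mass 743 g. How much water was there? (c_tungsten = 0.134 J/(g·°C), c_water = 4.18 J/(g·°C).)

Conservation of energy gives ΣQ = 0:
743·0.134·(16.3 − 380) + m·4.18·(16.3 − 7.56) = 0
36.53 m = 36211
m = 36211/36.53 ≈ 991.2 g

m ≈ 991 g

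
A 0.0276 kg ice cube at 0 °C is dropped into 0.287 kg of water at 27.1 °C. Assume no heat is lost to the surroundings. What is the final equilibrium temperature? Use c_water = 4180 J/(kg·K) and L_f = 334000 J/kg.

Energy balance with sensible and latent terms:
fusion: m_ice L_f = 0.0276×334000 = 9218.4; warm the meltwater: 115.37 T; water cools: 0.287×4180×(T − 27.1) = 1199.7(T − 27.1)
1315 T = 32511 − 9218.4 = 23292
T ≈ 17.71 °C (positive, so assuming full melt was valid).

T_f ≈ 17.7 °C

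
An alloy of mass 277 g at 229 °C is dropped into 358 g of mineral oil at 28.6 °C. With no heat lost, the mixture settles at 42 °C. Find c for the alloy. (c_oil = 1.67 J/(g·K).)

c ≈ 0.155 J/(g·K)

Net heat exchanged in the isolated system is zero:
277×c×(42 − 229) + 358×1.67×(42 − 28.6) = 0
-51799 c = -8011.3
c = -8011.3/-51799 ≈ 0.1547 J/(g·K)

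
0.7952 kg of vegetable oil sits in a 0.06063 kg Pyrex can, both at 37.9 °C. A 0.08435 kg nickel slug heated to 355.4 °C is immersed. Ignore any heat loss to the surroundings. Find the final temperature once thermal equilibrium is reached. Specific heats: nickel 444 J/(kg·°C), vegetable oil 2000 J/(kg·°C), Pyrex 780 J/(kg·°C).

With ΣQ=0 the equilibrium temperature is the m·c-weighted mean:
T_f = (37.45·355.4 + 1590.4·37.9 + 47.29·37.9) / (37.45 + 1590.4 + 47.29)
    = 75379 / 1675.1 ≈ 45.00 °C

T_f ≈ 45.0 °C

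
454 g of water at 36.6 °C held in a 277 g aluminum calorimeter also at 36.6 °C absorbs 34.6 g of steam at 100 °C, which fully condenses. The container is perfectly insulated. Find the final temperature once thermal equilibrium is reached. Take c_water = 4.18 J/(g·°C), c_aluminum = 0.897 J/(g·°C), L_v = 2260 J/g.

T_f ≈ 74.7 °C

Energy balance with sensible and latent terms:
latent heat released on condensation: 34.6×2260 = 78196; condensate cools 100→T: 34.6×4.18×(T − 100) = 144.63(T − 100); original water: 1897.7(T − 36.6); cup: 248.47(T − 36.6)
2290.8 T = 78196 + 14463 + 78551 = 171209
T ≈ 74.74 °C — below 100 °C, confirming all the steam condensed.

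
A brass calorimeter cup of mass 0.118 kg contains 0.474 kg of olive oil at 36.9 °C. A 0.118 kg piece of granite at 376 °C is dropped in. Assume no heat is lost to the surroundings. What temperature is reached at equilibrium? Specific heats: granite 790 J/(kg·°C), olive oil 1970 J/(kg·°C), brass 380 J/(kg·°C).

Energy conservation, ΣQ = 0:
0.118×790×(T − 376) + 0.474×1970×(T − 36.9) + 0.118×380×(T − 36.9) = 0
(93.22 + 933.78 + 44.84) T = 93.22×376 + 933.78×36.9 + 44.84×36.9
T = 71162/1071.8 ≈ 66.39 °C

T_f ≈ 66.4 °C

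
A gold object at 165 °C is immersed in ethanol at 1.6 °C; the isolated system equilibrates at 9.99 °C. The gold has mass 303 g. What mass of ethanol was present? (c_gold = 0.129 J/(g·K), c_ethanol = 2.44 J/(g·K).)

m ≈ 296 g

Heat lost by the gold = heat gained by the ethanol:
303·0.129·(165 − 9.99) = m·2.44·(9.99 − 1.6)
20.47 m = 6058.9  ⇒  m ≈ 296 g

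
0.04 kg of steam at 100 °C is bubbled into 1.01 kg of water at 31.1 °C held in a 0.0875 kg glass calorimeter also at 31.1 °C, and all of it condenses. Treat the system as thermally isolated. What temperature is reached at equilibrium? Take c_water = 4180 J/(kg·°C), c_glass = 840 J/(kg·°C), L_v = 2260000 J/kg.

T_f ≈ 53.9 °C

Taking heat into each body as positive, Σ m c ΔT = 0:
condense steam: −0.04×2260000 = −90400
  condensate cools 100→T: 0.04×4180×(T − 100) = 167.2(T − 100)
  water warms: 1.01×4180×(T − 31.1) = 4221.8(T − 31.1)
  glass cup: 0.0875×840×(T − 31.1) = 73.5(T − 31.1)
4462.5 T = 90400 + 16720 + 133584 = 240704
T ≈ 53.94 °C (< 100 °C, so full condensation is consistent).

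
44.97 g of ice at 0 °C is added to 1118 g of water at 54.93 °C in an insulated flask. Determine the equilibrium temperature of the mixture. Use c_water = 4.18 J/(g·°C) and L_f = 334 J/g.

T_f ≈ 49.7 °C

Energy conservation, ΣQ = 0:
latent heat to melt: 44.97·334 = 15020; meltwater 0→T: 44.97·4.18·T = 187.97 T; water: 4673.2(T − 54.93)
4861.2 T = 256701 − 15020 = 241681
T ≈ 49.72 °C — above 0 °C, consistent with complete melting.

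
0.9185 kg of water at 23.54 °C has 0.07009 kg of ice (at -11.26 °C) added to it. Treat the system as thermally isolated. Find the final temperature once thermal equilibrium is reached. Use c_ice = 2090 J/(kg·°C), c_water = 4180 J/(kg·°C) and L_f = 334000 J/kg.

T_f ≈ 15.8 °C

Taking heat into each body as positive, Σ m c ΔT = 0:
ice -11.26→0 °C: 0.07009·2090·11.26 = 1649.5
  fusion: m_ice L_f = 0.07009·334000 = 23410
  warm the meltwater: 292.98 T
  water cools: 0.9185·4180·(T − 23.54) = 3839.3(T − 23.54)
4132.3 T = 90378 − 25060 = 65318
T ≈ 15.81 °C (positive, so assuming full melt was valid).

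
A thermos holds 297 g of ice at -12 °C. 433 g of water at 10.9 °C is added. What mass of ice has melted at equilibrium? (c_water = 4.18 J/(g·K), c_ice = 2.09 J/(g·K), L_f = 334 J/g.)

Water can give up m c ΔT = 433×4.18×10.9 = 19728 J before reaching 0 °C.
Of that, 297×2.09×12 = 7448.8 J goes to bring the ice to 0 °C, leaving 12280 J.
To melt every bit of ice: 297×334 = 99198 J.
12280 J < 99198 J, so only part of the ice melts and the system sits at 0 °C.
m_melt = 12280 / L_f = 36.77 g.

m_melted ≈ 36.8 g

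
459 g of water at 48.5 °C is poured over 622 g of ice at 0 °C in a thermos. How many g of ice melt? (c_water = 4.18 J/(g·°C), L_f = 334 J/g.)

m_melted ≈ 279 g

Heat available from the water dropping to 0 °C: 459×4.18×48.5 = 93053 J.
Fully melting the ice requires m_ice L_f = 622×334 = 207748 J.
Since 93053 < 207748 J, not all the ice melts; equilibrium is at 0 °C.
m_melt = 93053 / L_f = 278.6 g.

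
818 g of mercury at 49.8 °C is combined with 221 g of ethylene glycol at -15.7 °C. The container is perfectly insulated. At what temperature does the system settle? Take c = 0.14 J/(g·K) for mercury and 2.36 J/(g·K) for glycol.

Heat lost by the mercury equals heat gained by the glycol:
818×0.14×(49.8 − T) = 221×2.36×(T − (-15.7))
114.52(49.8 − T) = 521.56(T − (-15.7))
636.08 T = -2485.4  ⇒  T ≈ -3.91 °C

T_f ≈ -3.9 °C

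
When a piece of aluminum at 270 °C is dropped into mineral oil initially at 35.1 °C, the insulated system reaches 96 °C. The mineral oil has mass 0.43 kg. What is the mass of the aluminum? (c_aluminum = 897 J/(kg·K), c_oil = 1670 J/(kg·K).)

|Q_aluminum| = |Q_oil|:
m×897×(270 − 96) = 0.43×1670×(96 − 35.1)
156078 m = 43732  ⇒  m ≈ 0.2802 kg

m ≈ 0.28 kg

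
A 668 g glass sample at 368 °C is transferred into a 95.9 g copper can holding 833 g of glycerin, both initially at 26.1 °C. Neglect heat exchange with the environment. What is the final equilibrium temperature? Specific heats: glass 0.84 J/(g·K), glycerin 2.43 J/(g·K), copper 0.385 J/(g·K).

Let T be the final temperature. ΣQ_i = 0:
668*0.84*(T − 368) + 833*2.43*(T − 26.1) + 95.9*0.385*(T − 26.1) = 0
561.12(T − 368) + 2024.2(T − 26.1) + 36.92(T − 26.1) = 0
2622.2 T = 260287
T = 260287 / 2622.2 = 99.3 °C

T_f ≈ 99.3 °C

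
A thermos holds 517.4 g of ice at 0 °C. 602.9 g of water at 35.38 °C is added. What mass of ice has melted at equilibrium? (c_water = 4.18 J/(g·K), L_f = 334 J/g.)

Heat available from the water dropping to 0 °C: 602.9×4.18×35.38 = 89162 J.
To melt every bit of ice: 517.4×334 = 172812 J.
Since 89162 < 172812 J, not all the ice melts; equilibrium is at 0 °C.
Mass melted = 89162/334 ≈ 267 g.

m_melted ≈ 267 g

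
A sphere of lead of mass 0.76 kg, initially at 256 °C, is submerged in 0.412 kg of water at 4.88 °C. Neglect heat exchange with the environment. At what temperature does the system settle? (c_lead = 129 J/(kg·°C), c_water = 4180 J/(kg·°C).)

T_f = Σ m_i c_i T_i / Σ m_i c_i:
T_f = (98.04*256 + 1722.2*4.88) / (98.04 + 1722.2)
    = 33502 / 1820.2 ≈ 18.41 °C

T_f ≈ 18.4 °C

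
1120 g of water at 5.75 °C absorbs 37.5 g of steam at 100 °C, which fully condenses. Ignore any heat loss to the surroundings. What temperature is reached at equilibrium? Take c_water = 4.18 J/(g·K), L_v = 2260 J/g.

T_f ≈ 26.3 °C

Let T be the final temperature. ΣQ_i = 0:
steam→water at 100 °C releases m L_v = 37.5×2260 = 84750
  condensate cools 100→T: 37.5×4.18×(T − 100) = 156.75(T − 100)
  original water: 4681.6(T − 5.75)
4838.3 T = 84750 + 15675 + 26919 = 127344
T ≈ 26.32 °C (< 100 °C, so full condensation is consistent).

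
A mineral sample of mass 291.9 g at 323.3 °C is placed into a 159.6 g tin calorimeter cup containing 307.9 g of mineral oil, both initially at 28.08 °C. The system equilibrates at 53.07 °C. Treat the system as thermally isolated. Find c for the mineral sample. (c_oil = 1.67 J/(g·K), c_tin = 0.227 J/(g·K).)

c ≈ 0.174 J/(g·K)

Conservation of energy gives ΣQ = 0:
291.9·c·(53.07 − 323.3) + 307.9·1.67·(53.07 − 28.08) + 159.6·0.227·(53.07 − 28.08) = 0
-78880 c = -13755
c = -13755/-78880 ≈ 0.1744 J/(g·K)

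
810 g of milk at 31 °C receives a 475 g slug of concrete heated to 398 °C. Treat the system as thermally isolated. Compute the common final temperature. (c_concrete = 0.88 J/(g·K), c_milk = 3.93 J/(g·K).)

T_f ≈ 73.6 °C

Net heat exchanged in the isolated system is zero:
475*0.88*(T − 398) + 810*3.93*(T − 31) = 0
418(T − 398) + 3183.3(T − 31) = 0
(418 + 3183.3) T = 418*398 + 3183.3*31
T = 265046/3601.3 ≈ 73.60 °C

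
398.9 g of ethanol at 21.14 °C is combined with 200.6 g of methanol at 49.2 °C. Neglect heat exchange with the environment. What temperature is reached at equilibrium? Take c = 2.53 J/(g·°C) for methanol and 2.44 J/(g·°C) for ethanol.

|Q_methanol| = |Q_ethanol|:
200.6×2.53×(49.2 − T) = 398.9×2.44×(T − 21.14)
507.52(49.2 − T) = 973.32(T − 21.14)
1480.8 T = 45546  ⇒  T ≈ 30.76 °C

T_f ≈ 30.8 °C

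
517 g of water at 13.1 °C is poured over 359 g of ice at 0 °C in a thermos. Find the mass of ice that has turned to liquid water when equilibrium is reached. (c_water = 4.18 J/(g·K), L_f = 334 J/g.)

m_melted ≈ 84.8 g

Water can give up m c ΔT = 517×4.18×13.1 = 28310 J before reaching 0 °C.
Melting all 359 g of ice would need 359×334 = 119906 J.
28310 J < 119906 J, so only part of the ice melts and the system sits at 0 °C.
m_melt = 28310 / L_f = 84.76 g.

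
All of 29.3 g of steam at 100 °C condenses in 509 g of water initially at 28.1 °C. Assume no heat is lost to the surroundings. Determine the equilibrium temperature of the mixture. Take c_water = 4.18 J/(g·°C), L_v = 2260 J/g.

Taking heat into each body as positive, Σ m c ΔT = 0:
latent heat released on condensation: 29.3·2260 = 66218; condensate cools 100→T: 29.3·4.18·(T − 100) = 122.47(T − 100); original water: 2127.6(T − 28.1)
2250.1 T = 66218 + 12247 + 59786 = 138252
T ≈ 61.44 °C (< 100 °C, so full condensation is consistent).

T_f ≈ 61.4 °C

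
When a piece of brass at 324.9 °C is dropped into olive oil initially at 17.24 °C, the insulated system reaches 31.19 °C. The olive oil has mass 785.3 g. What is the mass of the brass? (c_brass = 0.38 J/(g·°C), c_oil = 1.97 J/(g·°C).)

m ≈ 193 g

|Q_brass| = |Q_oil|:
m×0.38×(324.9 − 31.19) = 785.3×1.97×(31.19 − 17.24)
111.61 m = 21581  ⇒  m ≈ 193.4 g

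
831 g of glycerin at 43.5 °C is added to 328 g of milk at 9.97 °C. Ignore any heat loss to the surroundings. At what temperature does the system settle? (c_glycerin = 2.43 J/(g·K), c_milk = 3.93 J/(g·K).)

T_f ≈ 30.4 °C

Conservation of energy gives ΣQ = 0:
831×2.43×(T − 43.5) + 328×3.93×(T − 9.97) = 0
2019.3(T − 43.5) + 1289(T − 9.97) = 0
(2019.3 + 1289) T = 2019.3×43.5 + 1289×9.97
T = 100693 / 3308.4 = 30.4 °C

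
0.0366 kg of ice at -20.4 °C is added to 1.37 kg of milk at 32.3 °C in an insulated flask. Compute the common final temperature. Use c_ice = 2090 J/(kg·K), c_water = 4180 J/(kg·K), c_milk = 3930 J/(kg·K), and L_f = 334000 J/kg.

T_f ≈ 28.9 °C

Sum of m c ΔT and latent-heat terms is zero:
warm ice to 0 °C: 0.0366·2090·(0 − (-20.4)) = 1560.5; melt ice: 0.0366·334000 = 12224; meltwater 0→T: 0.0366·4180·T = 152.99 T; milk: 5384.1(T − 32.3)
5537.1 T = 173906 − 13785 = 160122
T ≈ 28.92 °C — above 0 °C, consistent with complete melting.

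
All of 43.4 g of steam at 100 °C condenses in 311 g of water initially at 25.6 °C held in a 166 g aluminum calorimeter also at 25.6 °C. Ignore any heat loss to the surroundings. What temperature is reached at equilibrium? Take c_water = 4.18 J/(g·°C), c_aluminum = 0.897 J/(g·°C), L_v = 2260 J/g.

T_f ≈ 94.0 °C

Taking heat into each body as positive, Σ m c ΔT = 0:
condense steam: −43.4·2260 = −98084; condensed water 100 °C→T: 181.41(T − 100); water warms: 311·4.18·(T − 25.6) = 1300(T − 25.6); aluminum cup: 166·0.897·(T − 25.6) = 148.9(T − 25.6)
1630.3 T = 98084 + 18141 + 37091 = 153317
T ≈ 94.04 °C — below 100 °C, confirming all the steam condensed.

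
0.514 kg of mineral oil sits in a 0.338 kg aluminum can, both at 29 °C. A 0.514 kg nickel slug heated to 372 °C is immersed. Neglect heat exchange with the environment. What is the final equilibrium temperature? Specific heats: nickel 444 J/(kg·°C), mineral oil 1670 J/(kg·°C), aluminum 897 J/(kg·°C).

T_f ≈ 85.3 °C

T_f = Σ m_i c_i T_i / Σ m_i c_i:
T_f = (228.22*372 + 858.38*29 + 303.19*29) / (228.22 + 858.38 + 303.19)
    = 118582 / 1389.8 ≈ 85.32 °C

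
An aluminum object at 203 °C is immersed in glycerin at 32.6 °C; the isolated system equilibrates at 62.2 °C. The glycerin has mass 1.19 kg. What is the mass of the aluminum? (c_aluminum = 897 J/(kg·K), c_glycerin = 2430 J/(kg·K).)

Heat lost by the aluminum = heat gained by the glycerin:
m×897×(203 − 62.2) = 1.19×2430×(62.2 − 32.6)
126298 m = 85594  ⇒  m ≈ 0.6777 kg

m ≈ 0.678 kg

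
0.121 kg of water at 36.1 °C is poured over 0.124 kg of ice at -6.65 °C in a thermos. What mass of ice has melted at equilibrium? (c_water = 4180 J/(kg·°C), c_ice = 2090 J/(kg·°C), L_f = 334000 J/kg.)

m_melted ≈ 0.0495 kg

Water can give up m c ΔT = 0.121·4180·36.1 = 18259 J before reaching 0 °C.
Warming the ice to 0 °C takes 0.124·2090·6.65 = 1723.4 J, leaving 16535 J for melting.
To melt every bit of ice: 0.124·334000 = 41416 J.
Since 16535 < 41416 J, not all the ice melts; equilibrium is at 0 °C.
m_melt = 16535 / L_f = 0.04951 kg.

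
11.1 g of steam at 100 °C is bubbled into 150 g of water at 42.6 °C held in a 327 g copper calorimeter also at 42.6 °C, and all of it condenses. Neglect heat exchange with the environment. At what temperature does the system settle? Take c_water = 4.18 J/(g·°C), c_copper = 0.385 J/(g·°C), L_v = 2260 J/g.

T_f ≈ 77.3 °C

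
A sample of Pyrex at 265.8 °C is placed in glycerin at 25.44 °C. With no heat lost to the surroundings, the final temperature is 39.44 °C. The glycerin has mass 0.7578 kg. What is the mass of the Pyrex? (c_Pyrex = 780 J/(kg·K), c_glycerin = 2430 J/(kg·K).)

m ≈ 0.146 kg

Heat lost by the Pyrex = heat gained by the glycerin:
m×780×(265.8 − 39.44) = 0.7578×2430×(39.44 − 25.44)
176561 m = 25780  ⇒  m ≈ 0.146 kg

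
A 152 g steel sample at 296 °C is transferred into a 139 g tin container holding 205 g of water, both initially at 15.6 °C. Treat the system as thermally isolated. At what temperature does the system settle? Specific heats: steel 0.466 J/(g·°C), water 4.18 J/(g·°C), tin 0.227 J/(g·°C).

T_f ≈ 36.3 °C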